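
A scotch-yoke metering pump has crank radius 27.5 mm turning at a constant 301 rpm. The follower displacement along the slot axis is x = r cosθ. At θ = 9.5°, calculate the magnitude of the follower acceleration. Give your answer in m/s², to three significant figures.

26.9

ω = 31.52 rad/s (from 301 rpm).
x = r cosθ ⇒ ẍ = −rω² cosθ (ω constant).
|a| = rω²|cosθ| = 0.0275·(31.52)²·|cos 9.5°| = 26.948 m/s².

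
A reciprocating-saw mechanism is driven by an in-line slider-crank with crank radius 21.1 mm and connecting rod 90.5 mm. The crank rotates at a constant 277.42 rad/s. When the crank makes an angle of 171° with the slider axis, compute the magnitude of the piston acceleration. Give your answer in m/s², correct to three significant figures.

ω = 277.4 rad/s
x(θ) = r cosθ + √(L² − r² sin²θ); with ω constant, a = ω²·d²x/dθ².
d²x/dθ² = −r cosθ − r²(cos2θ)/√u − r⁴ sin²2θ/(4u^{3/2}),  u = L² − r² sin²θ = 0.00817935 m².
Substituting r = 0.0211 m, L = 0.0905 m, θ = 171°: d²x/dθ² = +0.016152 m.
a = ω²·d²x/dθ² = (277.4)²·(+0.016152) = +1243.1 m/s²;  |a| = 1243.1 m/s².

1240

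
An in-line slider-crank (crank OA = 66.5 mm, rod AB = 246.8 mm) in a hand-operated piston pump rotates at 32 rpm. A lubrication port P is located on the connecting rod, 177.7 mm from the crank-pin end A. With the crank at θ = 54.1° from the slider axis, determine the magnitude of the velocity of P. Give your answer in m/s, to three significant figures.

0.205

ω = 3.351 rad/s.  Crank-pin speed |V_A| = rω = 0.22284 m/s, perpendicular to OA.
Rod angle: sinφ = −(r/L) sinθ ⇒ φ = -12.607°; ω_rod = −rω cosθ/√(L²−r²sin²θ) = -0.54254 rad/s.
V_P = V_A + ω_rod × AP, with AP = 0.1777 m along the rod.
Components: V_Px = −rω sinθ − a·ω_rod·sinφ = -0.20156 m/s;  V_Py = rω cosθ + a·ω_rod·cosφ = +0.036585 m/s.
|V_P| = √(V_Px² + V_Py²) = 0.20485 m/s.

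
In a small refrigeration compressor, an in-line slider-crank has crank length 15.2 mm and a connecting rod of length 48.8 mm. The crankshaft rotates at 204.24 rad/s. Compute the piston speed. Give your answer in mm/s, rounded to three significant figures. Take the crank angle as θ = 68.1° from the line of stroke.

ω = 204.2 rad/s
For an in-line slider-crank, x = r cosθ + √(L² − r² sin²θ), so v = −rω sinθ·[1 + r cosθ/√(L² − r² sin²θ)].
With r = 0.0152 m, L = 0.0488 m, θ = 68.1°: √(L² − r² sin²θ) = 0.046718 m.
v = −0.0152·204.2·0.92784·[1 + 0.0152·0.37299/0.046718] = -3.23 m/s.
|v| = 3.23 m/s = 3230 mm/s.

3230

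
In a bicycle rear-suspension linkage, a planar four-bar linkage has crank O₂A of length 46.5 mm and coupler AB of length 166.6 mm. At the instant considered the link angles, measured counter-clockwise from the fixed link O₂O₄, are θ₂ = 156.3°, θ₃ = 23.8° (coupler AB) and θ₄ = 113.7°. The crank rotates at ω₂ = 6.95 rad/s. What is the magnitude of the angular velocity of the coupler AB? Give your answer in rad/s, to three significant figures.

1.31

ω₂ = 6.95 rad/s
Differentiating the loop-closure r₂e^{iθ₂}+r₃e^{iθ₃}=r₁+r₄e^{iθ₄} gives r₂ω₂e^{iθ₂}+r₃ω₃e^{iθ₃}=r₄ω₄e^{iθ₄}.
Eliminating the other unknown: ω₃ = r₂ω₂ sin(θ₄−θ₂) / [r₃ sin(θ₃−θ₄)].
Numerator sine = -0.67688; denominator sine = -1.00000.
Result = 0.0465·6.95·(-0.67688) / (0.1666·(-1.00000)) = +1.313 rad/s; magnitude 1.313 rad/s.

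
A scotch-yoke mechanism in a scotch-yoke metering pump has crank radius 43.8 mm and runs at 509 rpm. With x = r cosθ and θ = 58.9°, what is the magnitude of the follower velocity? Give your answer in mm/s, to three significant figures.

2000

ω = 53.3 rad/s (from 509 rpm).
x = r cosθ ⇒ ẋ = −rω sinθ.
|v| = rω|sinθ| = 0.0438·53.3·|sin 58.9°| = 1.9991 m/s = 1999.1 mm/s.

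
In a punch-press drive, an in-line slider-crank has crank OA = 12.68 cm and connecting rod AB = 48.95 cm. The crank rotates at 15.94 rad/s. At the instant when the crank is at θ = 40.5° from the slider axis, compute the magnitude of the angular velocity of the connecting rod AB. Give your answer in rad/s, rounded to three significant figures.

ω = 15.94 rad/s
The rod makes angle φ with the slider axis where L sinφ = r sinθ; differentiating, L cosφ·φ̇ = r ω cosθ.
L cosφ = √(L² − r² sin²θ) = 0.48252 m.
|ω_rod| = r ω |cosθ| / √(L² − r² sin²θ) = 0.1268·15.94·0.76041/0.48252 = 3.1852 rad/s.

3.19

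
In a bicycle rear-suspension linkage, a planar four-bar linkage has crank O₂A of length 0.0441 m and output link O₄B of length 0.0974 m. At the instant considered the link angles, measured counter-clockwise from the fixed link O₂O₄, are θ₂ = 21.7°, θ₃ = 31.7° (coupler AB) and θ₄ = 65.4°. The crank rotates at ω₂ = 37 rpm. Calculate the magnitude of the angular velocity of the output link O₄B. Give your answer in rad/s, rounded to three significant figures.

ω₂ = 3.875 rad/s (from 37 rpm).
Differentiating the loop-closure r₂e^{iθ₂}+r₃e^{iθ₃}=r₁+r₄e^{iθ₄} gives r₂ω₂e^{iθ₂}+r₃ω₃e^{iθ₃}=r₄ω₄e^{iθ₄}.
Eliminating the other unknown: ω₄ = r₂ω₂ sin(θ₂−θ₃) / [r₄ sin(θ₄−θ₃)].
Numerator sine = -0.17365; denominator sine = +0.55484.
Result = 0.0441·3.875·(-0.17365) / (0.0974·(+0.55484)) = -0.54905 rad/s; magnitude 0.54905 rad/s.

0.549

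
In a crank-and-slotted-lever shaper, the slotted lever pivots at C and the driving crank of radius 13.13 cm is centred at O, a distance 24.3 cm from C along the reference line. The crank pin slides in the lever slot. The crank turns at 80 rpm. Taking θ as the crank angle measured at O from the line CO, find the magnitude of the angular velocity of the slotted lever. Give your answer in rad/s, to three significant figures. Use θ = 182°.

9.80

ω = 8.378 rad/s (from 80 rpm).
Crank pin A relative to C: A = (d + r cosθ, r sinθ); lever angle φ = atan2(r sinθ, d + r cosθ).
Differentiating tanφ: φ̇ = rω(d cosθ + r)/(d² + r² + 2dr cosθ).
d² + r² + 2dr cosθ = |CA|² = 0.0125158 m²;  d cosθ + r = -0.11155 m.
|ω_lever| = |0.1313·8.378·-0.11155| / 0.0125158 = 9.804 rad/s.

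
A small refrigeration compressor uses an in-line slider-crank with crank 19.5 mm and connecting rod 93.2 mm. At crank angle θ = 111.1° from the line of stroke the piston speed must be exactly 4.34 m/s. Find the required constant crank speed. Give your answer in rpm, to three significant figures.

2470

For an in-line slider-crank, |v_piston| = rω|sinθ|·[1 + r cosθ/√(L² − r² sin²θ)].
With r = 0.0195 m, L = 0.0932 m, θ = 111.1°: the bracketed kinematic factor |dx/dθ| = 0.016795 m.
ω = v/|dx/dθ| = 4.34/0.016795 = 258.4 rad/s.
N = 60ω/(2π) = 2467.6 rpm.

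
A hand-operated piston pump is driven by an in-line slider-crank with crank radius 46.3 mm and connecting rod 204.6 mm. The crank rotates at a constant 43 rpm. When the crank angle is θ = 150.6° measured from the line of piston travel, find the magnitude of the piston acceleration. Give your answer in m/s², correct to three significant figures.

0.705

ω = 2π·43/60 = 4.503 rad/s
x(θ) = r cosθ + √(L² − r² sin²θ); with ω constant, a = ω²·d²x/dθ².
d²x/dθ² = −r cosθ − r²(cos2θ)/√u − r⁴ sin²2θ/(4u^{3/2}),  u = L² − r² sin²θ = 0.0413446 m².
Substituting r = 0.0463 m, L = 0.2046 m, θ = 150.6°: d²x/dθ² = +0.034776 m.
a = ω²·d²x/dθ² = (4.503)²·(+0.034776) = +0.70513 m/s²;  |a| = 0.70513 m/s².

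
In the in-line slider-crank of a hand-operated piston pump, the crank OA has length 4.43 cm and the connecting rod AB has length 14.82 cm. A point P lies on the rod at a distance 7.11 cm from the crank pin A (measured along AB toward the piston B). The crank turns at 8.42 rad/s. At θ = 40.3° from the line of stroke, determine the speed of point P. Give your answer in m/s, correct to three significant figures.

0.306

ω = 8.42 rad/s.  Crank-pin speed |V_A| = rω = 0.37301 m/s, perpendicular to OA.
Rod angle: sinφ = −(r/L) sinθ ⇒ φ = -11.148°; ω_rod = −rω cosθ/√(L²−r²sin²θ) = -1.9565 rad/s.
V_P = V_A + ω_rod × AP, with AP = 0.0711 m along the rod.
Components: V_Px = −rω sinθ − a·ω_rod·sinφ = -0.26815 m/s;  V_Py = rω cosθ + a·ω_rod·cosφ = +0.148 m/s.
|V_P| = √(V_Px² + V_Py²) = 0.30628 m/s.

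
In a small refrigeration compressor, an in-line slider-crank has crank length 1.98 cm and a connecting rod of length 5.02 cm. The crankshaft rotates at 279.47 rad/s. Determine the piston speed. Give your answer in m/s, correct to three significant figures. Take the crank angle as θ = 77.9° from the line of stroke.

5.90

ω = 279.5 rad/s
For an in-line slider-crank, x = r cosθ + √(L² − r² sin²θ), so v = −rω sinθ·[1 + r cosθ/√(L² − r² sin²θ)].
With r = 0.0198 m, L = 0.0502 m, θ = 77.9°: √(L² − r² sin²θ) = 0.046317 m.
v = −0.0198·279.5·0.97778·[1 + 0.0198·0.20962/0.046317] = -5.8954 m/s.
|v| = 5.8954 m/s.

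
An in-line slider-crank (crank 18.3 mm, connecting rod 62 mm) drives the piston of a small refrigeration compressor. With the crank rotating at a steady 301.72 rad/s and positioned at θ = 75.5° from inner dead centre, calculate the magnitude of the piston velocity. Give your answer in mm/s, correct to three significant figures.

5760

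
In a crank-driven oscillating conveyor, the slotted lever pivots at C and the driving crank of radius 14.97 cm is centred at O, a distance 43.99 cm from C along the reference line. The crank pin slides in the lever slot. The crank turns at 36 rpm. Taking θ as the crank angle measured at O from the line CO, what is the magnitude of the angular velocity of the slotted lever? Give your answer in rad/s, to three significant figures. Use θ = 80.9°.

ω = 3.77 rad/s (from 36 rpm).
Crank pin A relative to C: A = (d + r cosθ, r sinθ); lever angle φ = atan2(r sinθ, d + r cosθ).
Differentiating tanφ: φ̇ = rω(d cosθ + r)/(d² + r² + 2dr cosθ).
d² + r² + 2dr cosθ = |CA|² = 0.236752 m²;  d cosθ + r = +0.21927 m.
|ω_lever| = |0.1497·3.77·+0.21927| / 0.236752 = 0.52269 rad/s.

0.523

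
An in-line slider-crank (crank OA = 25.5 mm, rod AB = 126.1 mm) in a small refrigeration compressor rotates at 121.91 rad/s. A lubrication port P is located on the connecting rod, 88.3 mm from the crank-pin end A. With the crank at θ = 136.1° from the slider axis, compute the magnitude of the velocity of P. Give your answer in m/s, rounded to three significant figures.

ω = 121.9 rad/s.  Crank-pin speed |V_A| = rω = 3.1087 m/s, perpendicular to OA.
Rod angle: sinφ = −(r/L) sinθ ⇒ φ = -8.061°; ω_rod = −rω cosθ/√(L²−r²sin²θ) = +17.941 rad/s.
V_P = V_A + ω_rod × AP, with AP = 0.0883 m along the rod.
Components: V_Px = −rω sinθ − a·ω_rod·sinφ = -1.9334 m/s;  V_Py = rω cosθ + a·ω_rod·cosφ = -0.67146 m/s.
|V_P| = √(V_Px² + V_Py²) = 2.0467 m/s.

2.05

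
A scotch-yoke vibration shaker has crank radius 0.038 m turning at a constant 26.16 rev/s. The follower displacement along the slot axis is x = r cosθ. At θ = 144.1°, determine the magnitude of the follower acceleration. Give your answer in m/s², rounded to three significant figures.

832

ω = 164.4 rad/s (from 26.16 rev/s).
x = r cosθ ⇒ ẍ = −rω² cosθ (ω constant).
|a| = rω²|cosθ| = 0.038·(164.4)²·|cos 144.1°| = 831.62 m/s².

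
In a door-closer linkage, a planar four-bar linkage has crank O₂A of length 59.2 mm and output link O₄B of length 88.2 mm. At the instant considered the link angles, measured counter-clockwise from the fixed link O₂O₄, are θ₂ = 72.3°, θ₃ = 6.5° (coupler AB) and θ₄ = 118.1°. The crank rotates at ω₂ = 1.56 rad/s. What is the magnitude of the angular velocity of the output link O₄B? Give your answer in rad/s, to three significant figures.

ω₂ = 1.56 rad/s
Differentiating the loop-closure r₂e^{iθ₂}+r₃e^{iθ₃}=r₁+r₄e^{iθ₄} gives r₂ω₂e^{iθ₂}+r₃ω₃e^{iθ₃}=r₄ω₄e^{iθ₄}.
Eliminating the other unknown: ω₄ = r₂ω₂ sin(θ₂−θ₃) / [r₄ sin(θ₄−θ₃)].
Numerator sine = +0.91212; denominator sine = +0.92978.
Result = 0.0592·1.56·(+0.91212) / (0.0882·(+0.92978)) = +1.0272 rad/s; magnitude 1.0272 rad/s.

1.03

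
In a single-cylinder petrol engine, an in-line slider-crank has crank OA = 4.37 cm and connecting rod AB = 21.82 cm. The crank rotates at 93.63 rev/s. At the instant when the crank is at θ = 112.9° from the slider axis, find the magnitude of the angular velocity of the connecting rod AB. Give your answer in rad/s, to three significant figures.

46.6

ω = 588.3 rad/s (converted from 93.63 rev/s).
The rod makes angle φ with the slider axis where L sinφ = r sinθ; differentiating, L cosφ·φ̇ = r ω cosθ.
L cosφ = √(L² − r² sin²θ) = 0.21445 m.
|ω_rod| = r ω |cosθ| / √(L² − r² sin²θ) = 0.0437·588.3·0.38912/0.21445 = 46.648 rad/s.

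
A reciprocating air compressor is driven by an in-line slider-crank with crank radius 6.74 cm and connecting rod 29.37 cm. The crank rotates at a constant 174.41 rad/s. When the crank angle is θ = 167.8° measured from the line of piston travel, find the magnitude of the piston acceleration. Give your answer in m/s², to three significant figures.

1570

ω = 174.4 rad/s
x(θ) = r cosθ + √(L² − r² sin²θ); with ω constant, a = ω²·d²x/dθ².
d²x/dθ² = −r cosθ − r²(cos2θ)/√u − r⁴ sin²2θ/(4u^{3/2}),  u = L² − r² sin²θ = 0.0860568 m².
Substituting r = 0.0674 m, L = 0.2937 m, θ = 167.8°: d²x/dθ² = +0.051741 m.
a = ω²·d²x/dθ² = (174.4)²·(+0.051741) = +1573.9 m/s²;  |a| = 1573.9 m/s².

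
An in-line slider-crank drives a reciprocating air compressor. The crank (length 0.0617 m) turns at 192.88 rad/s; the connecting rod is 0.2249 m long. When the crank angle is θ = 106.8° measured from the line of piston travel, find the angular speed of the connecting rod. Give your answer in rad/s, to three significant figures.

15.9

ω = 192.9 rad/s
The rod makes angle φ with the slider axis where L sinφ = r sinθ; differentiating, L cosφ·φ̇ = r ω cosθ.
L cosφ = √(L² − r² sin²θ) = 0.217 m.
|ω_rod| = r ω |cosθ| / √(L² − r² sin²θ) = 0.0617·192.9·0.28903/0.217 = 15.851 rad/s.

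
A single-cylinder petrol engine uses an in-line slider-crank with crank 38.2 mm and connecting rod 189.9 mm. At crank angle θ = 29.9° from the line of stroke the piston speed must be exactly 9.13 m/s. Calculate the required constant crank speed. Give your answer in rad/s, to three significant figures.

For an in-line slider-crank, |v_piston| = rω|sinθ|·[1 + r cosθ/√(L² − r² sin²θ)].
With r = 0.0382 m, L = 0.1899 m, θ = 29.9°: the bracketed kinematic factor |dx/dθ| = 0.02238 m.
ω = v/|dx/dθ| = 9.13/0.02238 = 407.96 rad/s.

408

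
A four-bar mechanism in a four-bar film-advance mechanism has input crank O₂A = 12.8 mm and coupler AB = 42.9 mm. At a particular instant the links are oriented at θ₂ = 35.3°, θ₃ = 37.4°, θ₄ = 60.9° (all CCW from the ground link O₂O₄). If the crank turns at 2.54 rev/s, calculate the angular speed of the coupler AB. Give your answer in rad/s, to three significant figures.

5.16

ω₂ = 15.96 rad/s (from 2.54 rev/s).
Differentiating the loop-closure r₂e^{iθ₂}+r₃e^{iθ₃}=r₁+r₄e^{iθ₄} gives r₂ω₂e^{iθ₂}+r₃ω₃e^{iθ₃}=r₄ω₄e^{iθ₄}.
Eliminating the other unknown: ω₃ = r₂ω₂ sin(θ₄−θ₂) / [r₃ sin(θ₃−θ₄)].
Numerator sine = +0.43209; denominator sine = -0.39875.
Result = 0.0128·15.96·(+0.43209) / (0.0429·(-0.39875)) = -5.1598 rad/s; magnitude 5.1598 rad/s.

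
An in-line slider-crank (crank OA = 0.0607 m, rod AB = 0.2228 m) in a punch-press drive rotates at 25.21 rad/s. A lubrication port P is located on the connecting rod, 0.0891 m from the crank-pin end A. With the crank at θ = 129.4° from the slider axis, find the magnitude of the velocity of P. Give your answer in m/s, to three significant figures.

1.24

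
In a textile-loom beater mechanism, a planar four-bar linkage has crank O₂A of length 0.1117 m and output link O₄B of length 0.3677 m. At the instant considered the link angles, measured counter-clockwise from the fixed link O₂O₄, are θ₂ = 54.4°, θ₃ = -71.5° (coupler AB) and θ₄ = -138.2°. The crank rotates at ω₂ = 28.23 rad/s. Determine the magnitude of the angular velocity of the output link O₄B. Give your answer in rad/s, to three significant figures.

ω₂ = 28.23 rad/s
Differentiating the loop-closure r₂e^{iθ₂}+r₃e^{iθ₃}=r₁+r₄e^{iθ₄} gives r₂ω₂e^{iθ₂}+r₃ω₃e^{iθ₃}=r₄ω₄e^{iθ₄}.
Eliminating the other unknown: ω₄ = r₂ω₂ sin(θ₂−θ₃) / [r₄ sin(θ₄−θ₃)].
Numerator sine = +0.81004; denominator sine = -0.91845.
Result = 0.1117·28.23·(+0.81004) / (0.3677·(-0.91845)) = -7.5635 rad/s; magnitude 7.5635 rad/s.

7.56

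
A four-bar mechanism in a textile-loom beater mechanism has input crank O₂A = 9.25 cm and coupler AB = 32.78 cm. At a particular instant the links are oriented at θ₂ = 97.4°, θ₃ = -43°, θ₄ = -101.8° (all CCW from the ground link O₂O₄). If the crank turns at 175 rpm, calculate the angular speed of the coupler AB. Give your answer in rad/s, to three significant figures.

ω₂ = 18.33 rad/s (from 175 rpm).
Differentiating the loop-closure r₂e^{iθ₂}+r₃e^{iθ₃}=r₁+r₄e^{iθ₄} gives r₂ω₂e^{iθ₂}+r₃ω₃e^{iθ₃}=r₄ω₄e^{iθ₄}.
Eliminating the other unknown: ω₃ = r₂ω₂ sin(θ₄−θ₂) / [r₃ sin(θ₃−θ₄)].
Numerator sine = +0.32887; denominator sine = +0.85536.
Result = 0.0925·18.33·(+0.32887) / (0.3278·(+0.85536)) = +1.9882 rad/s; magnitude 1.9882 rad/s.

1.99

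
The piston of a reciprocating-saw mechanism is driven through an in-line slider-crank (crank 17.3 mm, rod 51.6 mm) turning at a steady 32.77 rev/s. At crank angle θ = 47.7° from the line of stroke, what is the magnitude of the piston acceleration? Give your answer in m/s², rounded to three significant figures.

ω = 2π·32.8 = 205.9 rad/s
x(θ) = r cosθ + √(L² − r² sin²θ); with ω constant, a = ω²·d²x/dθ².
d²x/dθ² = −r cosθ − r²(cos2θ)/√u − r⁴ sin²2θ/(4u^{3/2}),  u = L² − r² sin²θ = 0.00249883 m².
Substituting r = 0.0173 m, L = 0.0516 m, θ = 47.7°: d²x/dθ² = -0.011257 m.
a = ω²·d²x/dθ² = (205.9)²·(-0.011257) = -477.25 m/s²;  |a| = 477.25 m/s².

477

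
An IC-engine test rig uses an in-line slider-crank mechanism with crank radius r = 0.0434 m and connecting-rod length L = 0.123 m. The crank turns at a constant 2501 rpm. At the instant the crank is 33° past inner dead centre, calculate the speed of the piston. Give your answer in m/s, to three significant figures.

8.06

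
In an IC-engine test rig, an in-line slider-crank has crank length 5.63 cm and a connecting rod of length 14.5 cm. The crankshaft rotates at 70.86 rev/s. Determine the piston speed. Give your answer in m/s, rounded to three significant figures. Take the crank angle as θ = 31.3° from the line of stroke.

17.4

ω = 2π·70.9 = 445.2 rad/s
For an in-line slider-crank, x = r cosθ + √(L² − r² sin²θ), so v = −rω sinθ·[1 + r cosθ/√(L² − r² sin²θ)].
With r = 0.0563 m, L = 0.145 m, θ = 31.3°: √(L² − r² sin²θ) = 0.14202 m.
v = −0.0563·445.2·0.51952·[1 + 0.0563·0.85446/0.14202] = -17.433 m/s.
|v| = 17.433 m/s.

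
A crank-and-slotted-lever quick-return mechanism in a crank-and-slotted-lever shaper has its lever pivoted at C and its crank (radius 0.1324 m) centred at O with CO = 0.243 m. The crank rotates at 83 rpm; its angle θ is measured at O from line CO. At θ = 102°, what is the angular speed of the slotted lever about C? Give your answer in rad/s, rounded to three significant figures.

1.49

ω = 8.692 rad/s (from 83 rpm).
Crank pin A relative to C: A = (d + r cosθ, r sinθ); lever angle φ = atan2(r sinθ, d + r cosθ).
Differentiating tanφ: φ̇ = rω(d cosθ + r)/(d² + r² + 2dr cosθ).
d² + r² + 2dr cosθ = |CA|² = 0.0632004 m²;  d cosθ + r = +0.081877 m.
|ω_lever| = |0.1324·8.692·+0.081877| / 0.0632004 = 1.4909 rad/s.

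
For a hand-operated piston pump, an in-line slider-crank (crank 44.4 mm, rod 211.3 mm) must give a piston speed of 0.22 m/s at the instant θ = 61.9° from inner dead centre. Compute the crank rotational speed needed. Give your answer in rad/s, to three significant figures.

5.10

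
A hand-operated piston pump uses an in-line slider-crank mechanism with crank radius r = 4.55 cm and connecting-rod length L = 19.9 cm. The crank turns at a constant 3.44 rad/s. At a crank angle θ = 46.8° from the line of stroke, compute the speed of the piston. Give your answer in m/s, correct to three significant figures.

0.132

ω = 3.44 rad/s
For an in-line slider-crank, x = r cosθ + √(L² − r² sin²θ), so v = −rω sinθ·[1 + r cosθ/√(L² − r² sin²θ)].
With r = 0.0455 m, L = 0.199 m, θ = 46.8°: √(L² − r² sin²θ) = 0.19622 m.
v = −0.0455·3.44·0.72897·[1 + 0.0455·0.68455/0.19622] = -0.13221 m/s.
|v| = 0.13221 m/s.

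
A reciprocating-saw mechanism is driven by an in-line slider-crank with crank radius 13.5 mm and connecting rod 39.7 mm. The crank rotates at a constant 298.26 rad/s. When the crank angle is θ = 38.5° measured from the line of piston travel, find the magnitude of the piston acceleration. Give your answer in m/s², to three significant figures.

1050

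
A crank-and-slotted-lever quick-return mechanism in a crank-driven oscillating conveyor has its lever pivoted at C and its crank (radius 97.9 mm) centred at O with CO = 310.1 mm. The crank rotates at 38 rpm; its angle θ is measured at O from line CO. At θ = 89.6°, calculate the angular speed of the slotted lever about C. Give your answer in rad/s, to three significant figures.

0.367

ω = 3.979 rad/s (from 38 rpm).
Crank pin A relative to C: A = (d + r cosθ, r sinθ); lever angle φ = atan2(r sinθ, d + r cosθ).
Differentiating tanφ: φ̇ = rω(d cosθ + r)/(d² + r² + 2dr cosθ).
d² + r² + 2dr cosθ = |CA|² = 0.10617 m²;  d cosθ + r = +0.10006 m.
|ω_lever| = |0.0979·3.979·+0.10006| / 0.10617 = 0.36718 rad/s.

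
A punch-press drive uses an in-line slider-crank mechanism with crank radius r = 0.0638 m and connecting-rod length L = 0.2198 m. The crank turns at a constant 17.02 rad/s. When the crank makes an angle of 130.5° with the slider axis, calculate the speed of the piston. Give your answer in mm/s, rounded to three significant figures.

ω = 17.02 rad/s
For an in-line slider-crank, x = r cosθ + √(L² − r² sin²θ), so v = −rω sinθ·[1 + r cosθ/√(L² − r² sin²θ)].
With r = 0.0638 m, L = 0.2198 m, θ = 130.5°: √(L² − r² sin²θ) = 0.21438 m.
v = −0.0638·17.02·0.76041·[1 + 0.0638·-0.64945/0.21438] = -0.66612 m/s.
|v| = 0.66612 m/s = 666.12 mm/s.

666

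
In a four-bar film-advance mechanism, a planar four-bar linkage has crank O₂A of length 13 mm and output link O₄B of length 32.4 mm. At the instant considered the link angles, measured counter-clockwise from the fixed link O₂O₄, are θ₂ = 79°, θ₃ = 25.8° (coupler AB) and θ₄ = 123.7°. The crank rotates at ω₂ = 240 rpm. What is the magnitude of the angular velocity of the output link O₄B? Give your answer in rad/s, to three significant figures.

ω₂ = 25.13 rad/s (from 240 rpm).
Differentiating the loop-closure r₂e^{iθ₂}+r₃e^{iθ₃}=r₁+r₄e^{iθ₄} gives r₂ω₂e^{iθ₂}+r₃ω₃e^{iθ₃}=r₄ω₄e^{iθ₄}.
Eliminating the other unknown: ω₄ = r₂ω₂ sin(θ₂−θ₃) / [r₄ sin(θ₄−θ₃)].
Numerator sine = +0.80073; denominator sine = +0.99051.
Result = 0.013·25.13·(+0.80073) / (0.0324·(+0.99051)) = +8.152 rad/s; magnitude 8.152 rad/s.

8.15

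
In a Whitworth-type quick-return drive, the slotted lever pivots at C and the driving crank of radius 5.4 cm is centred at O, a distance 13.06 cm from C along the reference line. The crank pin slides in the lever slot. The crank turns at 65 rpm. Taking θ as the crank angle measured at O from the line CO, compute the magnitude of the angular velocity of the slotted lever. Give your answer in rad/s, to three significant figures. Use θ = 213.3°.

2.48

ω = 6.807 rad/s (from 65 rpm).
Crank pin A relative to C: A = (d + r cosθ, r sinθ); lever angle φ = atan2(r sinθ, d + r cosθ).
Differentiating tanφ: φ̇ = rω(d cosθ + r)/(d² + r² + 2dr cosθ).
d² + r² + 2dr cosθ = |CA|² = 0.00818346 m²;  d cosθ + r = -0.055156 m.
|ω_lever| = |0.054·6.807·-0.055156| / 0.00818346 = 2.4774 rad/s.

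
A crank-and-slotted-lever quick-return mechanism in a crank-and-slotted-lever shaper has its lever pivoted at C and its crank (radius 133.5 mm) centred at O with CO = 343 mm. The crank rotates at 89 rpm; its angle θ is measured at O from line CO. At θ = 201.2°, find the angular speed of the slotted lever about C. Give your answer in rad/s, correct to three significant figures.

4.63

ω = 9.32 rad/s (from 89 rpm).
Crank pin A relative to C: A = (d + r cosθ, r sinθ); lever angle φ = atan2(r sinθ, d + r cosθ).
Differentiating tanφ: φ̇ = rω(d cosθ + r)/(d² + r² + 2dr cosθ).
d² + r² + 2dr cosθ = |CA|² = 0.0500881 m²;  d cosθ + r = -0.18629 m.
|ω_lever| = |0.1335·9.32·-0.18629| / 0.0500881 = 4.6275 rad/s.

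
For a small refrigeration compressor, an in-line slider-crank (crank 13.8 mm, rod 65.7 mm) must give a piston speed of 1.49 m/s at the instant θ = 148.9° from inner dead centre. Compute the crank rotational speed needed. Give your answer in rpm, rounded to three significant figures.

2440

For an in-line slider-crank, |v_piston| = rω|sinθ|·[1 + r cosθ/√(L² − r² sin²θ)].
With r = 0.0138 m, L = 0.0657 m, θ = 148.9°: the bracketed kinematic factor |dx/dθ| = 0.0058385 m.
ω = v/|dx/dθ| = 1.49/0.0058385 = 255.2 rad/s.
N = 60ω/(2π) = 2437 rpm.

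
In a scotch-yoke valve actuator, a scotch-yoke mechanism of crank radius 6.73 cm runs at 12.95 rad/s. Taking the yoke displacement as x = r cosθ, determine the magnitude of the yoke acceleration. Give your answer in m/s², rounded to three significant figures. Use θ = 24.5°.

10.3

ω = 12.95 rad/s
x = r cosθ ⇒ ẍ = −rω² cosθ (ω constant).
|a| = rω²|cosθ| = 0.0673·(12.95)²·|cos 24.5°| = 10.27 m/s².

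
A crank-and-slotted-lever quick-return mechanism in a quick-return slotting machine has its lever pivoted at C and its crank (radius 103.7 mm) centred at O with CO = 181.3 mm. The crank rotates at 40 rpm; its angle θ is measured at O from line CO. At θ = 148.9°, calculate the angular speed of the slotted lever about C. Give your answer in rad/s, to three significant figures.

ω = 4.189 rad/s (from 40 rpm).
Crank pin A relative to C: A = (d + r cosθ, r sinθ); lever angle φ = atan2(r sinθ, d + r cosθ).
Differentiating tanφ: φ̇ = rω(d cosθ + r)/(d² + r² + 2dr cosθ).
d² + r² + 2dr cosθ = |CA|² = 0.0114264 m²;  d cosθ + r = -0.051541 m.
|ω_lever| = |0.1037·4.189·-0.051541| / 0.0114264 = 1.9594 rad/s.

1.96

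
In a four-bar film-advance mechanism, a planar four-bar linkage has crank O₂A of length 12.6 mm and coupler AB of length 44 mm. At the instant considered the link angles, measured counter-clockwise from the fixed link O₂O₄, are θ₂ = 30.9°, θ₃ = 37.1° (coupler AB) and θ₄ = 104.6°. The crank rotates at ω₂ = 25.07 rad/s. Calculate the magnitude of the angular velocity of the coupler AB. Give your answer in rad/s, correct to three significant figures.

ω₂ = 25.07 rad/s
Differentiating the loop-closure r₂e^{iθ₂}+r₃e^{iθ₃}=r₁+r₄e^{iθ₄} gives r₂ω₂e^{iθ₂}+r₃ω₃e^{iθ₃}=r₄ω₄e^{iθ₄}.
Eliminating the other unknown: ω₃ = r₂ω₂ sin(θ₄−θ₂) / [r₃ sin(θ₃−θ₄)].
Numerator sine = +0.95981; denominator sine = -0.92388.
Result = 0.0126·25.07·(+0.95981) / (0.044·(-0.92388)) = -7.4583 rad/s; magnitude 7.4583 rad/s.

7.46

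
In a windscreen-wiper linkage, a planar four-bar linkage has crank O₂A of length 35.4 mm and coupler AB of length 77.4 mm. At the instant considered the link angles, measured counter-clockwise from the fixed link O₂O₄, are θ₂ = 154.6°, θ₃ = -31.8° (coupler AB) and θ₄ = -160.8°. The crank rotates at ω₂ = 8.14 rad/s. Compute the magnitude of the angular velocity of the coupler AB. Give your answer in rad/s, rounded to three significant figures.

ω₂ = 8.14 rad/s
Differentiating the loop-closure r₂e^{iθ₂}+r₃e^{iθ₃}=r₁+r₄e^{iθ₄} gives r₂ω₂e^{iθ₂}+r₃ω₃e^{iθ₃}=r₄ω₄e^{iθ₄}.
Eliminating the other unknown: ω₃ = r₂ω₂ sin(θ₄−θ₂) / [r₃ sin(θ₃−θ₄)].
Numerator sine = +0.70215; denominator sine = +0.77715.
Result = 0.0354·8.14·(+0.70215) / (0.0774·(+0.77715)) = +3.3637 rad/s; magnitude 3.3637 rad/s.

3.36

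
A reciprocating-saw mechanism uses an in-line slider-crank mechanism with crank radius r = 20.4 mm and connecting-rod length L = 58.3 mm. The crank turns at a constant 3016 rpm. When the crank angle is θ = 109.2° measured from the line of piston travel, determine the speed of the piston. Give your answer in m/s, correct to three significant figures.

ω = 2π·3016/60 = 315.8 rad/s
For an in-line slider-crank, x = r cosθ + √(L² − r² sin²θ), so v = −rω sinθ·[1 + r cosθ/√(L² − r² sin²θ)].
With r = 0.0204 m, L = 0.0583 m, θ = 109.2°: √(L² − r² sin²θ) = 0.055025 m.
v = −0.0204·315.8·0.94438·[1 + 0.0204·-0.32887/0.055025] = -5.3428 m/s.
|v| = 5.3428 m/s.

5.34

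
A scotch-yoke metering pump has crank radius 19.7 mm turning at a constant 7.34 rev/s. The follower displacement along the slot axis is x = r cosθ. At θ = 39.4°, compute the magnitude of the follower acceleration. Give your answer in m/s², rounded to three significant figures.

32.4

ω = 46.12 rad/s (from 7.34 rev/s).
x = r cosθ ⇒ ẍ = −rω² cosθ (ω constant).
|a| = rω²|cosθ| = 0.0197·(46.12)²·|cos 39.4°| = 32.378 m/s².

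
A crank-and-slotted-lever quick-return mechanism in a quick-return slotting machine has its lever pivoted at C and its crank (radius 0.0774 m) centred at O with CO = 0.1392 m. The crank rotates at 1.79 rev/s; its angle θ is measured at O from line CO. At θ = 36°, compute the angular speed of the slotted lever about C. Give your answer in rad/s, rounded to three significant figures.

ω = 11.25 rad/s (from 1.79 rev/s).
Crank pin A relative to C: A = (d + r cosθ, r sinθ); lever angle φ = atan2(r sinθ, d + r cosθ).
Differentiating tanφ: φ̇ = rω(d cosθ + r)/(d² + r² + 2dr cosθ).
d² + r² + 2dr cosθ = |CA|² = 0.0428002 m²;  d cosθ + r = +0.19002 m.
|ω_lever| = |0.0774·11.25·+0.19002| / 0.0428002 = 3.8647 rad/s.

3.86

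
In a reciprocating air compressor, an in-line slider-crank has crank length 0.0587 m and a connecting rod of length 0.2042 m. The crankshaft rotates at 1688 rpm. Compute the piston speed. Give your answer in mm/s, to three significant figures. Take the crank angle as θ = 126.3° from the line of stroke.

6900

ω = 2π·1688/60 = 176.8 rad/s
For an in-line slider-crank, x = r cosθ + √(L² − r² sin²θ), so v = −rω sinθ·[1 + r cosθ/√(L² − r² sin²θ)].
With r = 0.0587 m, L = 0.2042 m, θ = 126.3°: √(L² − r² sin²θ) = 0.19864 m.
v = −0.0587·176.8·0.80593·[1 + 0.0587·-0.59201/0.19864] = -6.8995 m/s.
|v| = 6.8995 m/s = 6899.5 mm/s.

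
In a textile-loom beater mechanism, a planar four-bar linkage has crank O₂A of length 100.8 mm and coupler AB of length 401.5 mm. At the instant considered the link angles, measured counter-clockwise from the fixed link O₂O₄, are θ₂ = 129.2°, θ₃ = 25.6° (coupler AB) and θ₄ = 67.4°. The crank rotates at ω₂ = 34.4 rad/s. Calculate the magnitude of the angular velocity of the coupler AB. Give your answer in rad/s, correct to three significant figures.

11.4

ω₂ = 34.4 rad/s
Differentiating the loop-closure r₂e^{iθ₂}+r₃e^{iθ₃}=r₁+r₄e^{iθ₄} gives r₂ω₂e^{iθ₂}+r₃ω₃e^{iθ₃}=r₄ω₄e^{iθ₄}.
Eliminating the other unknown: ω₃ = r₂ω₂ sin(θ₄−θ₂) / [r₃ sin(θ₃−θ₄)].
Numerator sine = -0.88130; denominator sine = -0.66653.
Result = 0.1008·34.4·(-0.88130) / (0.4015·(-0.66653)) = +11.419 rad/s; magnitude 11.419 rad/s.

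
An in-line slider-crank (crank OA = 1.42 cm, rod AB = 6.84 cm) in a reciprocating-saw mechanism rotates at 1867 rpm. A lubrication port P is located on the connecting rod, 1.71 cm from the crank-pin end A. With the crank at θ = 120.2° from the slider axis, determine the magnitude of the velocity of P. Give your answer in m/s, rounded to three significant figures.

ω = 195.5 rad/s.  Crank-pin speed |V_A| = rω = 2.7763 m/s, perpendicular to OA.
Rod angle: sinφ = −(r/L) sinθ ⇒ φ = -10.336°; ω_rod = −rω cosθ/√(L²−r²sin²θ) = +20.754 rad/s.
V_P = V_A + ω_rod × AP, with AP = 0.0171 m along the rod.
Components: V_Px = −rω sinθ − a·ω_rod·sinφ = -2.3358 m/s;  V_Py = rω cosθ + a·ω_rod·cosφ = -1.0474 m/s.
|V_P| = √(V_Px² + V_Py²) = 2.5599 m/s.

2.56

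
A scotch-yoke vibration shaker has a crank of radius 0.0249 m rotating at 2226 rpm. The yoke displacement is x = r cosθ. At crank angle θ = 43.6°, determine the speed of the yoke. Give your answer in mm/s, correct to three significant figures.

ω = 233.1 rad/s (from 2226 rpm).
x = r cosθ ⇒ ẋ = −rω sinθ.
|v| = rω|sinθ| = 0.0249·233.1·|sin 43.6°| = 4.0028 m/s = 4002.8 mm/s.

4000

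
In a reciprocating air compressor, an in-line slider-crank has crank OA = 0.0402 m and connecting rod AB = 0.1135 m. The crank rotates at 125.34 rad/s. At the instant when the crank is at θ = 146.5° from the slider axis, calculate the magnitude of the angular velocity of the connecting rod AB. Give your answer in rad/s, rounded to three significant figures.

ω = 125.3 rad/s
The rod makes angle φ with the slider axis where L sinφ = r sinθ; differentiating, L cosφ·φ̇ = r ω cosθ.
L cosφ = √(L² − r² sin²θ) = 0.11131 m.
|ω_rod| = r ω |cosθ| / √(L² − r² sin²θ) = 0.0402·125.3·0.83389/0.11131 = 37.747 rad/s.

37.7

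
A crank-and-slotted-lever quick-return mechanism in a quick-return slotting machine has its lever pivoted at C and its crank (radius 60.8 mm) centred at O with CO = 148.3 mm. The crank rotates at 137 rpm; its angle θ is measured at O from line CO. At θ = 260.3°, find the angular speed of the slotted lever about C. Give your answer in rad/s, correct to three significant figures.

ω = 14.35 rad/s (from 137 rpm).
Crank pin A relative to C: A = (d + r cosθ, r sinθ); lever angle φ = atan2(r sinθ, d + r cosθ).
Differentiating tanφ: φ̇ = rω(d cosθ + r)/(d² + r² + 2dr cosθ).
d² + r² + 2dr cosθ = |CA|² = 0.0226511 m²;  d cosθ + r = +0.035813 m.
|ω_lever| = |0.0608·14.35·+0.035813| / 0.0226511 = 1.3791 rad/s.

1.38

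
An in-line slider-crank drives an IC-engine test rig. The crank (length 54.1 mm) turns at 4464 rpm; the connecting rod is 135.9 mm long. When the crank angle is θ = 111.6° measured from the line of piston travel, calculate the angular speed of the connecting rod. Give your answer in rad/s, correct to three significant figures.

73.7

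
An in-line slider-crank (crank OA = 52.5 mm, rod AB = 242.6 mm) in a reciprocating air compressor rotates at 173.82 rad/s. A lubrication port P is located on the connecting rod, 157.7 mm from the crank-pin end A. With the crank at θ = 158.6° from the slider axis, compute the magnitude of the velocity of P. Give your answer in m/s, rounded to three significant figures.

4.15

ω = 173.8 rad/s.  Crank-pin speed |V_A| = rω = 9.1255 m/s, perpendicular to OA.
Rod angle: sinφ = −(r/L) sinθ ⇒ φ = -4.529°; ω_rod = −rω cosθ/√(L²−r²sin²θ) = +35.132 rad/s.
V_P = V_A + ω_rod × AP, with AP = 0.1577 m along the rod.
Components: V_Px = −rω sinθ − a·ω_rod·sinφ = -2.8922 m/s;  V_Py = rω cosθ + a·ω_rod·cosφ = -2.9734 m/s.
|V_P| = √(V_Px² + V_Py²) = 4.148 m/s.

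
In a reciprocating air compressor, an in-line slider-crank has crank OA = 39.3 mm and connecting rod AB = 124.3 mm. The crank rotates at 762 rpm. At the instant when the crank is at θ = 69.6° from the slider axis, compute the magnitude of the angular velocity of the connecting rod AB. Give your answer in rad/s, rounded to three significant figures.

ω = 79.8 rad/s (converted from 762 rpm).
The rod makes angle φ with the slider axis where L sinφ = r sinθ; differentiating, L cosφ·φ̇ = r ω cosθ.
L cosφ = √(L² − r² sin²θ) = 0.11872 m.
|ω_rod| = r ω |cosθ| / √(L² − r² sin²θ) = 0.0393·79.8·0.34857/0.11872 = 9.2078 rad/s.

9.21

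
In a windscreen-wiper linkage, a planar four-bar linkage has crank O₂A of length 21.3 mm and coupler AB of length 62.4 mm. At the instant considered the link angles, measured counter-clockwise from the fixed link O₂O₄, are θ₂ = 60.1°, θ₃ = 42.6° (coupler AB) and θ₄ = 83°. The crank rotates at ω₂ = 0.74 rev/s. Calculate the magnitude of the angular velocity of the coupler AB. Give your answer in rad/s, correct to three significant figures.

0.953

ω₂ = 4.65 rad/s (from 0.74 rev/s).
Differentiating the loop-closure r₂e^{iθ₂}+r₃e^{iθ₃}=r₁+r₄e^{iθ₄} gives r₂ω₂e^{iθ₂}+r₃ω₃e^{iθ₃}=r₄ω₄e^{iθ₄}.
Eliminating the other unknown: ω₃ = r₂ω₂ sin(θ₄−θ₂) / [r₃ sin(θ₃−θ₄)].
Numerator sine = +0.38912; denominator sine = -0.64812.
Result = 0.0213·4.65·(+0.38912) / (0.0624·(-0.64812)) = -0.95288 rad/s; magnitude 0.95288 rad/s.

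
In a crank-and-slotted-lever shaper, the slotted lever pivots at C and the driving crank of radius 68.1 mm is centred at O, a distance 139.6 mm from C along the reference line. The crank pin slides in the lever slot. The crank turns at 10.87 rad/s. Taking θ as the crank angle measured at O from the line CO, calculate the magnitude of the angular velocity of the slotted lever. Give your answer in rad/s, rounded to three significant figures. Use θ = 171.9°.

ω = 10.87 rad/s
Crank pin A relative to C: A = (d + r cosθ, r sinθ); lever angle φ = atan2(r sinθ, d + r cosθ).
Differentiating tanφ: φ̇ = rω(d cosθ + r)/(d² + r² + 2dr cosθ).
d² + r² + 2dr cosθ = |CA|² = 0.00530194 m²;  d cosθ + r = -0.070107 m.
|ω_lever| = |0.0681·10.87·-0.070107| / 0.00530194 = 9.7883 rad/s.

9.79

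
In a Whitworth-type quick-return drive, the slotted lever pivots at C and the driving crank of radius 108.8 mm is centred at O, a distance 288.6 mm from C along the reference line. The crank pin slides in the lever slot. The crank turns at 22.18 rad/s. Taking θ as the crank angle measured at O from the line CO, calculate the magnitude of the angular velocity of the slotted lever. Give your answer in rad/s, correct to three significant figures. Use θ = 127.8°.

2.90

ω = 22.18 rad/s
Crank pin A relative to C: A = (d + r cosθ, r sinθ); lever angle φ = atan2(r sinθ, d + r cosθ).
Differentiating tanφ: φ̇ = rω(d cosθ + r)/(d² + r² + 2dr cosθ).
d² + r² + 2dr cosθ = |CA|² = 0.0566372 m²;  d cosθ + r = -0.068085 m.
|ω_lever| = |0.1088·22.18·-0.068085| / 0.0566372 = 2.9009 rad/s.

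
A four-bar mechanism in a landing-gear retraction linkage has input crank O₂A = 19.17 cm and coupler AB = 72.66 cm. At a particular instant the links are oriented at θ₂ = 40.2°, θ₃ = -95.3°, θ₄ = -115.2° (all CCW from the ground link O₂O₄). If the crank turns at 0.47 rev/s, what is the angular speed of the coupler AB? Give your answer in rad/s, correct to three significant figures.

0.953

ω₂ = 2.953 rad/s (from 0.47 rev/s).
Differentiating the loop-closure r₂e^{iθ₂}+r₃e^{iθ₃}=r₁+r₄e^{iθ₄} gives r₂ω₂e^{iθ₂}+r₃ω₃e^{iθ₃}=r₄ω₄e^{iθ₄}.
Eliminating the other unknown: ω₃ = r₂ω₂ sin(θ₄−θ₂) / [r₃ sin(θ₃−θ₄)].
Numerator sine = -0.41628; denominator sine = +0.34038.
Result = 0.1917·2.953·(-0.41628) / (0.7266·(+0.34038)) = -0.95286 rad/s; magnitude 0.95286 rad/s.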